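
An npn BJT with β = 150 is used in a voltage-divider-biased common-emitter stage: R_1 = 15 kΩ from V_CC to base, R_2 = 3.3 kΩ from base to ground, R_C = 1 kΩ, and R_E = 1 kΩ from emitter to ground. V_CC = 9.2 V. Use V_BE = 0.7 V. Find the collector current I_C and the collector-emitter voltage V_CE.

I_C ≈ 0.94 mA, V_CE ≈ 7.3 V

Thevenize the base divider: V_Th = V_CC·R_2/(R_1+R_2) = 9.2×3.3/18.3 = 1.66 V, R_Th = R_1‖R_2 = 2.7 kΩ.
Base-emitter loop: V_Th = I_B·R_Th + V_BE + (β+1)I_B·R_E, so I_B = (1.66 − 0.7) / (2.7 + 151×1) = 0.00624 mA.
I_C = β·I_B = 150×0.00624 = 0.936 mA, and I_E = (β+1)I_B = 0.942 mA.
V_CE = V_CC − I_C·R_C − I_E·R_E = 9.2 − 0.936×1 − 0.942×1 = 7.32 V.
V_CE = 7.32 V > 0.2 V confirms active-region operation.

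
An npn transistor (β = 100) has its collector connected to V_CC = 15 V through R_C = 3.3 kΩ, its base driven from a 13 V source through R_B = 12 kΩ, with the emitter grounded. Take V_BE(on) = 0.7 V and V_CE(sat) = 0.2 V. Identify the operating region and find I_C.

saturation; I_C ≈ 4.5 mA

Assume active: I_B = (13 − 0.7)/12 = 1.03 mA, giving I_C = β·I_B = 103 mA.
But then V_CE = 15 − 103×3.3 = -323 V < V_CE(sat) = 0.2 V — impossible in the active region.
So the transistor is saturated. With V_CE = 0.2 V, I_C = (V_CC − 0.2)/R_C = 14.8/3.3 = 4.48 mA.
Check: β·I_B = 103 mA > I_C = 4.48 mA, confirming saturation.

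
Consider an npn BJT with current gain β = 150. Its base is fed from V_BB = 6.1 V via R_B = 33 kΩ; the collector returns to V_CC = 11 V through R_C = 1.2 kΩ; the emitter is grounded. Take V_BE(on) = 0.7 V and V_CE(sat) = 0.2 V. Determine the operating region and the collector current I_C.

Assume active: I_B = (6.1 − 0.7)/33 = 0.164 mA, giving I_C = β·I_B = 24.5 mA.
But then V_CE = 11 − 24.5×1.2 = -18.5 V < V_CE(sat) = 0.2 V — impossible in the active region.
So the transistor is saturated. With V_CE = 0.2 V, I_C = (V_CC − 0.2)/R_C = 10.8/1.2 = 9 mA.
Check: β·I_B = 24.5 mA > I_C = 9 mA, confirming saturation.

saturation; I_C ≈ 9 mA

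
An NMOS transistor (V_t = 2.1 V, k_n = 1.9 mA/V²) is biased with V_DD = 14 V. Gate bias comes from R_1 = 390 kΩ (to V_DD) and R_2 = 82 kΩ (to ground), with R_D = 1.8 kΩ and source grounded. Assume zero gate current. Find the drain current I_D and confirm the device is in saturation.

I_D ≈ 0.1 mA

V_G = V_DD·R_2/(R_1+R_2) = 14×82/472 = 2.43 V. With the source grounded, V_GS = V_G = 2.43 V.
Assume saturation: I_D = (k_n/2)(V_GS − V_t)² = (1.9/2)×(2.43 − 2.1)² = 0.95×0.332² = 0.105 mA.
V_DS = V_DD − I_D·R_D = 14 − 0.105×1.8 = 13.8 V.
Saturation requires V_DS ≥ V_GS − V_t = 0.332 V; 13.8 ≥ 0.332 ✓.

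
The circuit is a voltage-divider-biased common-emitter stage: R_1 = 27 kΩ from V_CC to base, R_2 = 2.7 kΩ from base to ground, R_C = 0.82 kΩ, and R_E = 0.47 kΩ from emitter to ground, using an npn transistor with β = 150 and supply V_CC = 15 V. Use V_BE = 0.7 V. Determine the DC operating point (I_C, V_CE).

Thevenize the base divider: V_Th = V_CC·R_2/(R_1+R_2) = 15×2.7/29.7 = 1.36 V, R_Th = R_1‖R_2 = 2.45 kΩ.
Base-emitter loop: V_Th = I_B·R_Th + V_BE + (β+1)I_B·R_E, so I_B = (1.36 − 0.7) / (2.45 + 151×0.47) = 0.00904 mA.
I_C = β·I_B = 150×0.00904 = 1.36 mA, and I_E = (β+1)I_B = 1.36 mA.
V_CE = V_CC − I_C·R_C − I_E·R_E = 15 − 1.36×0.82 − 1.36×0.47 = 13.2 V.
V_CE = 13.2 V > 0.2 V confirms active-region operation.

I_C ≈ 1.4 mA, V_CE ≈ 13 V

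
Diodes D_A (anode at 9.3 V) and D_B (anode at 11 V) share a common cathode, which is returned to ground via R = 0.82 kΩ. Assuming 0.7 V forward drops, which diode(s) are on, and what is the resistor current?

Assume both conduct. Then node N would need to be at both 9.3−0.7 = 8.6 V and 11−0.7 = 10.3 V, which is impossible.
Assume only D_B conducts: V_N = 11 − 0.7 = 10.3 V, so I_R = 10.3/0.82 = 12.6 mA.
Check D_A: its anode-to-cathode voltage is 9.3 − 10.3 = -1 V < 0.7 V, so it is off. The assumption is consistent.

Only D_B conducts; I_R ≈ 13 mA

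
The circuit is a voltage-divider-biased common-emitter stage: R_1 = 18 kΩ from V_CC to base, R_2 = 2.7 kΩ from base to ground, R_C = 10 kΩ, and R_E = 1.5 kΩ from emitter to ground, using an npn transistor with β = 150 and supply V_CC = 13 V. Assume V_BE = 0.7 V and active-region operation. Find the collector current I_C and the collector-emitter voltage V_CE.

I_C ≈ 0.65 mA, V_CE ≈ 5.5 V

Thevenize the base divider: V_Th = V_CC·R_2/(R_1+R_2) = 13×2.7/20.7 = 1.7 V, R_Th = R_1‖R_2 = 2.35 kΩ.
Base-emitter loop: V_Th = I_B·R_Th + V_BE + (β+1)I_B·R_E, so I_B = (1.7 − 0.7) / (2.35 + 151×1.5) = 0.00435 mA.
I_C = β·I_B = 150×0.00435 = 0.653 mA, and I_E = (β+1)I_B = 0.657 mA.
V_CE = V_CC − I_C·R_C − I_E·R_E = 13 − 0.653×10 − 0.657×1.5 = 5.49 V.
V_CE = 5.49 V > 0.2 V confirms active-region operation.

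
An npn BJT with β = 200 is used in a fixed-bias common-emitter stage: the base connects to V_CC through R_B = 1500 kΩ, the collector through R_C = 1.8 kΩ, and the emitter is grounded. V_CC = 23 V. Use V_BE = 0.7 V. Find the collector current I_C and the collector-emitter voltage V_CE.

I_C ≈ 3 mA, V_CE ≈ 18 V

Base loop: V_CC = I_B·R_B + V_BE, so I_B = (23 − 0.7)/1500 kΩ = 0.0149 mA.
In the active region I_C = β·I_B = 200 × 0.0149 = 2.97 mA.
Collector loop: V_CE = V_CC − I_C·R_C = 23 − 2.97×1.8 = 17.6 V.
Since V_CE = 17.6 V > V_CE(sat) ≈ 0.2 V, the transistor is in the active region as assumed.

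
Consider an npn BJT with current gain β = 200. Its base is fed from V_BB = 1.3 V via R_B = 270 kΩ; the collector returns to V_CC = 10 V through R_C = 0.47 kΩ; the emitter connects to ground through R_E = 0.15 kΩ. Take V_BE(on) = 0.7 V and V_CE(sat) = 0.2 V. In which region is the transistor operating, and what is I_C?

active; I_C ≈ 0.4 mA

Assume active. Base-emitter loop: I_B = (V_BB − V_BE)/(R_B + (β+1)R_E) = (1.3 − 0.7)/(270 + 201×0.15) = 0.002 mA.
I_C = β·I_B = 200×0.002 = 0.4 mA.
V_CE = V_CC − I_C·R_C − I_E·R_E = 10 − 0.4×0.47 − 0.402×0.15 = 9.75 V > V_CE(sat), so the active-region assumption holds.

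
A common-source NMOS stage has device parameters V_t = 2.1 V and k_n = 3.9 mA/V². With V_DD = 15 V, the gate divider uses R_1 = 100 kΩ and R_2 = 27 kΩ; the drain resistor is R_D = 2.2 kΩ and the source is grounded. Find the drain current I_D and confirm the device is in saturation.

V_G = V_DD·R_2/(R_1+R_2) = 15×27/127 = 3.19 V. With the source grounded, V_GS = V_G = 3.19 V.
Assume saturation: I_D = (k_n/2)(V_GS − V_t)² = (3.9/2)×(3.19 − 2.1)² = 1.95×1.09² = 2.31 mA.
V_DS = V_DD − I_D·R_D = 15 − 2.31×2.2 = 9.91 V.
Saturation requires V_DS ≥ V_GS − V_t = 1.09 V; 9.91 ≥ 1.09 ✓.

I_D ≈ 2.3 mA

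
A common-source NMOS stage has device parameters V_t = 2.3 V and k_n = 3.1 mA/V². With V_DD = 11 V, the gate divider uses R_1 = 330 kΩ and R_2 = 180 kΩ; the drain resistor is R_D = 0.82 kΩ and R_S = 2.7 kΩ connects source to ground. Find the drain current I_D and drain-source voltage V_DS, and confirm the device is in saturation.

V_G = V_DD·R_2/(R_1+R_2) = 11×180/510 = 3.88 V.
Assume saturation: I_D = (k_n/2)(V_GS − V_t)² with V_GS = V_G − I_D·R_S = 3.88 − 2.7·I_D.
Substituting gives 11.3·I_D² − 14.2·I_D + 3.88 = 0, with roots I_D = 0.398 or 0.862 mA.
The root I_D = 0.862 mA gives V_GS = 1.55 V ≤ V_t, so take I_D = 0.398 mA.
Then V_GS = 2.81 V and V_DS = V_DD − I_D(R_D+R_S) = 11 − 0.398×3.52 = 9.6 V.
Saturation requires V_DS ≥ V_GS − V_t = 0.507 V; 9.6 ≥ 0.507 ✓.

I_D ≈ 0.4 mA, V_DS ≈ 9.6 V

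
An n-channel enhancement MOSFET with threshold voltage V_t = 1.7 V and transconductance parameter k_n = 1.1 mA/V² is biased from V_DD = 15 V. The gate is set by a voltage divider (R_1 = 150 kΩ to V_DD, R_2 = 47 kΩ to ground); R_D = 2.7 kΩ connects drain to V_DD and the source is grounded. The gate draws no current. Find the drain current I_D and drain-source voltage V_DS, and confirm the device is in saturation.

I_D ≈ 1.9 mA, V_DS ≈ 9.8 V

V_G = V_DD·R_2/(R_1+R_2) = 15×47/197 = 3.58 V. With the source grounded, V_GS = V_G = 3.58 V.
Assume saturation: I_D = (k_n/2)(V_GS − V_t)² = (1.1/2)×(3.58 − 1.7)² = 0.55×1.88² = 1.94 mA.
V_DS = V_DD − I_D·R_D = 15 − 1.94×2.7 = 9.76 V.
Saturation requires V_DS ≥ V_GS − V_t = 1.88 V; 9.76 ≥ 1.88 ✓.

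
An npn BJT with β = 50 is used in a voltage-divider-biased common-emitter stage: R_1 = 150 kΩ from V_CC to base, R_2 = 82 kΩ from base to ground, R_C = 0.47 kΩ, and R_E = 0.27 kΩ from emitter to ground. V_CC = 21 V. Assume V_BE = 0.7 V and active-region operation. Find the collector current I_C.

Thevenize the base divider: V_Th = V_CC·R_2/(R_1+R_2) = 21×82/232 = 7.42 V, R_Th = R_1‖R_2 = 53 kΩ.
Base-emitter loop: V_Th = I_B·R_Th + V_BE + (β+1)I_B·R_E, so I_B = (7.42 − 0.7) / (53 + 51×0.27) = 0.101 mA.
I_C = β·I_B = 50×0.101 = 5.03 mA, and I_E = (β+1)I_B = 5.13 mA.
V_CE = V_CC − I_C·R_C − I_E·R_E = 21 − 5.03×0.47 − 5.13×0.27 = 17.2 V.
V_CE = 17.2 V > 0.2 V confirms active-region operation.

I_C ≈ 5 mA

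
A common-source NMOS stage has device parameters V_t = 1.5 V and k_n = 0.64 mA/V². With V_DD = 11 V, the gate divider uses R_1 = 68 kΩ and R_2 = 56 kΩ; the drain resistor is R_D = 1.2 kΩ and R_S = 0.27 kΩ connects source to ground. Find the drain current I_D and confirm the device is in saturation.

I_D ≈ 2.5 mA

V_G = V_DD·R_2/(R_1+R_2) = 11×56/124 = 4.97 V.
Assume saturation: I_D = (k_n/2)(V_GS − V_t)² with V_GS = V_G − I_D·R_S = 4.97 − 0.27·I_D.
Substituting gives 0.0233·I_D² − 1.6·I_D + 3.85 = 0, with roots I_D = 2.5 or 66.1 mA.
The root I_D = 66.1 mA gives V_GS = -12.9 V ≤ V_t, so take I_D = 2.5 mA.
Then V_GS = 4.29 V and V_DS = V_DD − I_D(R_D+R_S) = 11 − 2.5×1.47 = 7.33 V.
Saturation requires V_DS ≥ V_GS − V_t = 2.79 V; 7.33 ≥ 2.79 ✓.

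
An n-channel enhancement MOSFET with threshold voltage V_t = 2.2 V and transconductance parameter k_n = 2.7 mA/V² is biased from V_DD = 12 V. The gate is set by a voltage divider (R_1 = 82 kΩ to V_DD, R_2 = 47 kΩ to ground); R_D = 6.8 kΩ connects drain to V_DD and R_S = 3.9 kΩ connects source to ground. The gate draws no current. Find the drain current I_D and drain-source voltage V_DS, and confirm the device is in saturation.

I_D ≈ 0.41 mA, V_DS ≈ 7.6 V

V_G = V_DD·R_2/(R_1+R_2) = 12×47/129 = 4.37 V.
Assume saturation: I_D = (k_n/2)(V_GS − V_t)² with V_GS = V_G − I_D·R_S = 4.37 − 3.9·I_D.
Substituting gives 20.5·I_D² − 23.9·I_D + 6.37 = 0, with roots I_D = 0.415 or 0.748 mA.
The root I_D = 0.748 mA gives V_GS = 1.46 V ≤ V_t, so take I_D = 0.415 mA.
Then V_GS = 2.75 V and V_DS = V_DD − I_D(R_D+R_S) = 12 − 0.415×10.7 = 7.56 V.
Saturation requires V_DS ≥ V_GS − V_t = 0.554 V; 7.56 ≥ 0.554 ✓.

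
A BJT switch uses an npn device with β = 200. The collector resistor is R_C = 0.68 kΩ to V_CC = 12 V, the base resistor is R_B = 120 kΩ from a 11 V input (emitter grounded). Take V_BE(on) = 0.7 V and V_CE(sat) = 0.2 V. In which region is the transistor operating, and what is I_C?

Assume active. Base-emitter loop: I_B = (V_BB − V_BE)/R_B = (11 − 0.7)/120 = 0.0858 mA.
I_C = β·I_B = 200×0.0858 = 17.2 mA.
V_CE = V_CC − I_C·R_C = 12 − 17.2×0.68 = 0.327 V > V_CE(sat), so the active-region assumption holds.

active; I_C ≈ 17 mA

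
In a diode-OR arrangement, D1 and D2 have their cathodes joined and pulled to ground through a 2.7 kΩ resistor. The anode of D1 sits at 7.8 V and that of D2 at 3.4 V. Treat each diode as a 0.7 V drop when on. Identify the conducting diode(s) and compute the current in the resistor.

Only D1 conducts; I_R ≈ 2.6 mA

Assume both conduct. Then node N would need to be at both 7.8−0.7 = 7.1 V and 3.4−0.7 = 2.7 V, which is impossible.
Assume only D1 conducts: V_N = 7.8 − 0.7 = 7.1 V, so I_R = 7.1/2.7 = 2.63 mA.
Check D2: its anode-to-cathode voltage is 3.4 − 7.1 = -3.7 V < 0.7 V, so it is off. The assumption is consistent.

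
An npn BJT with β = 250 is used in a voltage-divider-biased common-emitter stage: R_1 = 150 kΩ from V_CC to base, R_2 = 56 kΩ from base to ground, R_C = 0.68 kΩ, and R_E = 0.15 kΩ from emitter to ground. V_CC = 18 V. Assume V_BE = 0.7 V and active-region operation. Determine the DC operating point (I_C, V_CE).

Thevenize the base divider: V_Th = V_CC·R_2/(R_1+R_2) = 18×56/206 = 4.89 V, R_Th = R_1‖R_2 = 40.8 kΩ.
Base-emitter loop: V_Th = I_B·R_Th + V_BE + (β+1)I_B·R_E, so I_B = (4.89 − 0.7) / (40.8 + 251×0.15) = 0.0535 mA.
I_C = β·I_B = 250×0.0535 = 13.4 mA, and I_E = (β+1)I_B = 13.4 mA.
V_CE = V_CC − I_C·R_C − I_E·R_E = 18 − 13.4×0.68 − 13.4×0.15 = 6.9 V.
V_CE = 6.9 V > 0.2 V confirms active-region operation.

I_C ≈ 13 mA, V_CE ≈ 6.9 V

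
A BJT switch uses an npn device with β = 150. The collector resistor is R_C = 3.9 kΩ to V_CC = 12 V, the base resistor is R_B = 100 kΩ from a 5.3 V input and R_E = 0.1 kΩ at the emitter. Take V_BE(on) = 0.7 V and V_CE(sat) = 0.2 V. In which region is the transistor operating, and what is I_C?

Assume active: I_B = (5.3 − 0.7)/(100 + 151×0.1) = 0.04 mA, I_C = β·I_B = 5.99 mA.
Then V_CE = 12 − 5.99×3.9 − 6.03×0.1 = -12 V < 0.2 V — the active assumption fails.
Re-solve with V_CE = 0.2 V. KCL at the emitter: V_E/R_E = (V_BB−0.7−V_E)/R_B + (V_CC−0.2−V_E)/R_C, giving V_E = 0.299 V.
I_C = (V_CC − 0.2 − V_E)/R_C = (11.8 − 0.299)/3.9 = 2.95 mA.
Check: I_B = (4.6 − 0.299)/100 = 0.043 mA, and β·I_B = 6.45 mA > I_C, confirming saturation.

saturation; I_C ≈ 2.9 mA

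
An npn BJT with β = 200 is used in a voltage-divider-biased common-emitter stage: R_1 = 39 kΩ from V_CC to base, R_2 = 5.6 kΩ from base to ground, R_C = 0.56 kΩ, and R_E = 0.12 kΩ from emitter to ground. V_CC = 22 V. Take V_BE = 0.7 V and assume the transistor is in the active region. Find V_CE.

V_CE ≈ 12 V

Thevenize the base divider: V_Th = V_CC·R_2/(R_1+R_2) = 22×5.6/44.6 = 2.76 V, R_Th = R_1‖R_2 = 4.9 kΩ.
Base-emitter loop: V_Th = I_B·R_Th + V_BE + (β+1)I_B·R_E, so I_B = (2.76 − 0.7) / (4.9 + 201×0.12) = 0.0711 mA.
I_C = β·I_B = 200×0.0711 = 14.2 mA, and I_E = (β+1)I_B = 14.3 mA.
V_CE = V_CC − I_C·R_C − I_E·R_E = 22 − 14.2×0.56 − 14.3×0.12 = 12.3 V.
V_CE = 12.3 V > 0.2 V confirms active-region operation.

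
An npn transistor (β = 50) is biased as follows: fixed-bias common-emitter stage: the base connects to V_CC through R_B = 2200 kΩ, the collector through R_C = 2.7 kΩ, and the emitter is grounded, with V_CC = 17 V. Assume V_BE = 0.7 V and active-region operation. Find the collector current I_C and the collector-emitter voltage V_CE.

Base loop: V_CC = I_B·R_B + V_BE, so I_B = (17 − 0.7)/2200 kΩ = 0.00741 mA.
In the active region I_C = β·I_B = 50 × 0.00741 = 0.37 mA.
Collector loop: V_CE = V_CC − I_C·R_C = 17 − 0.37×2.7 = 16 V.
Since V_CE = 16 V > V_CE(sat) ≈ 0.2 V, the transistor is in the active region as assumed.

I_C ≈ 0.37 mA, V_CE ≈ 16 V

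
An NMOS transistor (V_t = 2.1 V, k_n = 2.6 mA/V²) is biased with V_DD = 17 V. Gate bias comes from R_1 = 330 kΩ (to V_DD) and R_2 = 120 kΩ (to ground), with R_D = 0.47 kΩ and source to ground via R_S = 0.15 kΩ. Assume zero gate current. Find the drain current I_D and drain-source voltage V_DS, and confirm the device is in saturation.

I_D ≈ 4.2 mA, V_DS ≈ 14 V

V_G = V_DD·R_2/(R_1+R_2) = 17×120/450 = 4.53 V.
Assume saturation: I_D = (k_n/2)(V_GS − V_t)² with V_GS = V_G − I_D·R_S = 4.53 − 0.15·I_D.
Substituting gives 0.0292·I_D² − 1.95·I_D + 7.7 = 0, with roots I_D = 4.22 or 62.4 mA.
The root I_D = 62.4 mA gives V_GS = -4.83 V ≤ V_t, so take I_D = 4.22 mA.
Then V_GS = 3.9 V and V_DS = V_DD − I_D(R_D+R_S) = 17 − 4.22×0.62 = 14.4 V.
Saturation requires V_DS ≥ V_GS − V_t = 1.8 V; 14.4 ≥ 1.8 ✓.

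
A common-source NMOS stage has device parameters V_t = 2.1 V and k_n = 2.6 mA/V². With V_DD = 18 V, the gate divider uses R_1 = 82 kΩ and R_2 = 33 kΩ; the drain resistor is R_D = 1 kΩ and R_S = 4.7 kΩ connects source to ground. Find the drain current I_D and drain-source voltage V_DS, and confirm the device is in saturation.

I_D ≈ 0.52 mA, V_DS ≈ 15 V

V_G = V_DD·R_2/(R_1+R_2) = 18×33/115 = 5.17 V.
Assume saturation: I_D = (k_n/2)(V_GS − V_t)² with V_GS = V_G − I_D·R_S = 5.17 − 4.7·I_D.
Substituting gives 28.7·I_D² − 38.5·I_D + 12.2 = 0, with roots I_D = 0.518 or 0.821 mA.
The root I_D = 0.821 mA gives V_GS = 1.31 V ≤ V_t, so take I_D = 0.518 mA.
Then V_GS = 2.73 V and V_DS = V_DD − I_D(R_D+R_S) = 18 − 0.518×5.7 = 15 V.
Saturation requires V_DS ≥ V_GS − V_t = 0.631 V; 15 ≥ 0.631 ✓.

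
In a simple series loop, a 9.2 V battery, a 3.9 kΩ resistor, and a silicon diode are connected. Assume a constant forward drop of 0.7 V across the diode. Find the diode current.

KVL around the loop: 9.2 = V_D + I·R = 0.7 + I × 3.9 kΩ.
So I = (9.2 − 0.7) / 3.9 kΩ = 8.5 / 3.9 = 2.18 mA.

I ≈ 2.2 mA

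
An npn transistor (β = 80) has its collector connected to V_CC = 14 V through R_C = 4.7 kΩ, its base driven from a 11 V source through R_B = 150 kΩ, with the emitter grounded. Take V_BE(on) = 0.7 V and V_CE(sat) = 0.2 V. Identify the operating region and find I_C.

Assume active: I_B = (11 − 0.7)/150 = 0.0687 mA, giving I_C = β·I_B = 5.49 mA.
But then V_CE = 14 − 5.49×4.7 = -11.8 V < V_CE(sat) = 0.2 V — impossible in the active region.
So the transistor is saturated. With V_CE = 0.2 V, I_C = (V_CC − 0.2)/R_C = 13.8/4.7 = 2.94 mA.
Check: β·I_B = 5.49 mA > I_C = 2.94 mA, confirming saturation.

saturation; I_C ≈ 2.9 mA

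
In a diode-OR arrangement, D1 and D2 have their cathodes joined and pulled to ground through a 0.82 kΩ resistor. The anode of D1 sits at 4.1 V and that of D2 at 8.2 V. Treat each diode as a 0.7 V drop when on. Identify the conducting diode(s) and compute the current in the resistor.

Only D2 conducts; I_R ≈ 9.1 mA

Assume both conduct. Then node N would need to be at both 4.1−0.7 = 3.4 V and 8.2−0.7 = 7.5 V, which is impossible.
Assume only D2 conducts: V_N = 8.2 − 0.7 = 7.5 V, so I_R = 7.5/0.82 = 9.15 mA.
Check D1: its anode-to-cathode voltage is 4.1 − 7.5 = -3.4 V < 0.7 V, so it is off. The assumption is consistent.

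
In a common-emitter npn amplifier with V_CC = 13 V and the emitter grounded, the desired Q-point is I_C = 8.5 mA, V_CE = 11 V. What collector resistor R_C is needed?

Collector loop: V_CC = I_C·R_C + V_CE.
R_C = (V_CC − V_CE)/I_C = (13 − 11)/8.5 = 0.235 kΩ.

R_C ≈ 0.24 kΩ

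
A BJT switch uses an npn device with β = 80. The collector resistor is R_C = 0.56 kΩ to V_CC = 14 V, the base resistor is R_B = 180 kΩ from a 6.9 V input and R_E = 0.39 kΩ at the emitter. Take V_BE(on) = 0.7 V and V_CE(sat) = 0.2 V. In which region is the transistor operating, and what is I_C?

active; I_C ≈ 2.3 mA

Assume active. Base-emitter loop: I_B = (V_BB − V_BE)/(R_B + (β+1)R_E) = (6.9 − 0.7)/(180 + 81×0.39) = 0.0293 mA.
I_C = β·I_B = 80×0.0293 = 2.34 mA.
V_CE = V_CC − I_C·R_C − I_E·R_E = 14 − 2.34×0.56 − 2.37×0.39 = 11.8 V > V_CE(sat), so the active-region assumption holds.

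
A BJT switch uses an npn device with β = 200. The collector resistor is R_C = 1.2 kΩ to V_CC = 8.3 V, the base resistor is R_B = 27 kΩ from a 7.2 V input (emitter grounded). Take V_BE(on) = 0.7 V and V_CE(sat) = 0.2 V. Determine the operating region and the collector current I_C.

Assume active: I_B = (7.2 − 0.7)/27 = 0.241 mA, giving I_C = β·I_B = 48.1 mA.
But then V_CE = 8.3 − 48.1×1.2 = -49.5 V < V_CE(sat) = 0.2 V — impossible in the active region.
So the transistor is saturated. With V_CE = 0.2 V, I_C = (V_CC − 0.2)/R_C = 8.1/1.2 = 6.75 mA.
Check: β·I_B = 48.1 mA > I_C = 6.75 mA, confirming saturation.

saturation; I_C ≈ 6.8 mA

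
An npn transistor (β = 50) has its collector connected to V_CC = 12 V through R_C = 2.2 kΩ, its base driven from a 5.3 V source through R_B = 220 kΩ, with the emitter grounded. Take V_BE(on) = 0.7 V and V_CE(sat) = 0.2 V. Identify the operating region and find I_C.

active; I_C ≈ 1 mA

Assume active. Base-emitter loop: I_B = (V_BB − V_BE)/R_B = (5.3 − 0.7)/220 = 0.0209 mA.
I_C = β·I_B = 50×0.0209 = 1.05 mA.
V_CE = V_CC − I_C·R_C = 12 − 1.05×2.2 = 9.7 V > V_CE(sat), so the active-region assumption holds.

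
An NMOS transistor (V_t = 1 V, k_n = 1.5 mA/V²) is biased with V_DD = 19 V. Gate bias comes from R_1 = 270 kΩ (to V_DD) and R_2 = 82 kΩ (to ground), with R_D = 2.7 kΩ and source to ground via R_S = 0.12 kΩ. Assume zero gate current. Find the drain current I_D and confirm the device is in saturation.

V_G = V_DD·R_2/(R_1+R_2) = 19×82/352 = 4.43 V.
Assume saturation: I_D = (k_n/2)(V_GS − V_t)² with V_GS = V_G − I_D·R_S = 4.43 − 0.12·I_D.
Substituting gives 0.0108·I_D² − 1.62·I_D + 8.8 = 0, with roots I_D = 5.66 or 144 mA.
The root I_D = 144 mA gives V_GS = -12.9 V ≤ V_t, so take I_D = 5.66 mA.
Then V_GS = 3.75 V and V_DS = V_DD − I_D(R_D+R_S) = 19 − 5.66×2.82 = 3.04 V.
Saturation requires V_DS ≥ V_GS − V_t = 2.75 V; 3.04 ≥ 2.75 ✓.

I_D ≈ 5.7 mA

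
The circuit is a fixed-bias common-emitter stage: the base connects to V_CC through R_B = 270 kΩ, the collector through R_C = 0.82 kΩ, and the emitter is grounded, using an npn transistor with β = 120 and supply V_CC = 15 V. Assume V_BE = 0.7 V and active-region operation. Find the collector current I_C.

Base loop: V_CC = I_B·R_B + V_BE, so I_B = (15 − 0.7)/270 kΩ = 0.053 mA.
In the active region I_C = β·I_B = 120 × 0.053 = 6.36 mA.
Collector loop: V_CE = V_CC − I_C·R_C = 15 − 6.36×0.82 = 9.79 V.
Since V_CE = 9.79 V > V_CE(sat) ≈ 0.2 V, the transistor is in the active region as assumed.

I_C ≈ 6.4 mA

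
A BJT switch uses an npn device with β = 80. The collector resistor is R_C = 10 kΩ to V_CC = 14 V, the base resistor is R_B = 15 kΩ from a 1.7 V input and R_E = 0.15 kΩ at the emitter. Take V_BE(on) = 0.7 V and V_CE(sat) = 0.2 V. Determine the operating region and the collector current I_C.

Assume active: I_B = (1.7 − 0.7)/(15 + 81×0.15) = 0.0368 mA, I_C = β·I_B = 2.95 mA.
Then V_CE = 14 − 2.95×10 − 2.98×0.15 = -15.9 V < 0.2 V — the active assumption fails.
Re-solve with V_CE = 0.2 V. KCL at the emitter: V_E/R_E = (V_BB−0.7−V_E)/R_B + (V_CC−0.2−V_E)/R_C, giving V_E = 0.212 V.
I_C = (V_CC − 0.2 − V_E)/R_C = (13.8 − 0.212)/10 = 1.36 mA.
Check: I_B = (1 − 0.212)/15 = 0.0526 mA, and β·I_B = 4.2 mA > I_C, confirming saturation.

saturation; I_C ≈ 1.4 mA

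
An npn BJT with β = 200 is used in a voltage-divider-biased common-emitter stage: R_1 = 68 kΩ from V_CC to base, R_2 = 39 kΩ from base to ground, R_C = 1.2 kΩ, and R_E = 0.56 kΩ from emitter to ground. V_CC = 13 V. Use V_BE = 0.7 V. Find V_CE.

Thevenize the base divider: V_Th = V_CC·R_2/(R_1+R_2) = 13×39/107 = 4.74 V, R_Th = R_1‖R_2 = 24.8 kΩ.
Base-emitter loop: V_Th = I_B·R_Th + V_BE + (β+1)I_B·R_E, so I_B = (4.74 − 0.7) / (24.8 + 201×0.56) = 0.0294 mA.
I_C = β·I_B = 200×0.0294 = 5.88 mA, and I_E = (β+1)I_B = 5.91 mA.
V_CE = V_CC − I_C·R_C − I_E·R_E = 13 − 5.88×1.2 − 5.91×0.56 = 2.63 V.
V_CE = 2.63 V > 0.2 V confirms active-region operation.

V_CE ≈ 2.6 V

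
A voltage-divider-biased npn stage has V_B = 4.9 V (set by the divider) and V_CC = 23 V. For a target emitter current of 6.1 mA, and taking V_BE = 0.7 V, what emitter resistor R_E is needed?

R_E ≈ 0.69 kΩ

V_E = V_B − V_BE = 4.9 − 0.7 = 4.2 V.
R_E = V_E / I_E = 4.2 / 6.1 = 0.689 kΩ.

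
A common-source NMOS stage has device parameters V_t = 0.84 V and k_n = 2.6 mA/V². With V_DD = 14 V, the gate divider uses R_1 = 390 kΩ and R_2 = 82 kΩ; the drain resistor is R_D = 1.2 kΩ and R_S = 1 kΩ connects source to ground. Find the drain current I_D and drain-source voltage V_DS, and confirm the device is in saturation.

V_G = V_DD·R_2/(R_1+R_2) = 14×82/472 = 2.43 V.
Assume saturation: I_D = (k_n/2)(V_GS − V_t)² with V_GS = V_G − I_D·R_S = 2.43 − 1·I_D.
Substituting gives 1.3·I_D² − 5.14·I_D + 3.3 = 0, with roots I_D = 0.805 or 3.15 mA.
The root I_D = 3.15 mA gives V_GS = -0.716 V ≤ V_t, so take I_D = 0.805 mA.
Then V_GS = 1.63 V and V_DS = V_DD − I_D(R_D+R_S) = 14 − 0.805×2.2 = 12.2 V.
Saturation requires V_DS ≥ V_GS − V_t = 0.787 V; 12.2 ≥ 0.787 ✓.

I_D ≈ 0.81 mA, V_DS ≈ 12 V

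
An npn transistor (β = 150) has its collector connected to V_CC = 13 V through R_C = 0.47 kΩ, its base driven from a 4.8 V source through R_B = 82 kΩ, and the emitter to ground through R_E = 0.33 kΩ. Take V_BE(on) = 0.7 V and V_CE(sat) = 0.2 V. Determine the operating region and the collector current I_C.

active; I_C ≈ 4.7 mA

Assume active. Base-emitter loop: I_B = (V_BB − V_BE)/(R_B + (β+1)R_E) = (4.8 − 0.7)/(82 + 151×0.33) = 0.0311 mA.
I_C = β·I_B = 150×0.0311 = 4.67 mA.
V_CE = V_CC − I_C·R_C − I_E·R_E = 13 − 4.67×0.47 − 4.7×0.33 = 9.26 V > V_CE(sat), so the active-region assumption holds.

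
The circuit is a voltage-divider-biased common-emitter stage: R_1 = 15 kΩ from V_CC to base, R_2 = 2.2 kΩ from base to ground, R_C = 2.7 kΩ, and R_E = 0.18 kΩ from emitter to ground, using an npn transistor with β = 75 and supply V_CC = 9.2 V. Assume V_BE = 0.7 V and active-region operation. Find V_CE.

Thevenize the base divider: V_Th = V_CC·R_2/(R_1+R_2) = 9.2×2.2/17.2 = 1.18 V, R_Th = R_1‖R_2 = 1.92 kΩ.
Base-emitter loop: V_Th = I_B·R_Th + V_BE + (β+1)I_B·R_E, so I_B = (1.18 − 0.7) / (1.92 + 76×0.18) = 0.0306 mA.
I_C = β·I_B = 75×0.0306 = 2.29 mA, and I_E = (β+1)I_B = 2.32 mA.
V_CE = V_CC − I_C·R_C − I_E·R_E = 9.2 − 2.29×2.7 − 2.32×0.18 = 2.59 V.
V_CE = 2.59 V > 0.2 V confirms active-region operation.

V_CE ≈ 2.6 V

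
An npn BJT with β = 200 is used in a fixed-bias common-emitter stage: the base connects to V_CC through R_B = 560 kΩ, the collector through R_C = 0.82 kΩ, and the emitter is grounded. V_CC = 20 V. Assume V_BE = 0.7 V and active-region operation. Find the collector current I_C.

Base loop: V_CC = I_B·R_B + V_BE, so I_B = (20 − 0.7)/560 kΩ = 0.0345 mA.
In the active region I_C = β·I_B = 200 × 0.0345 = 6.89 mA.
Collector loop: V_CE = V_CC − I_C·R_C = 20 − 6.89×0.82 = 14.3 V.
Since V_CE = 14.3 V > V_CE(sat) ≈ 0.2 V, the transistor is in the active region as assumed.

I_C ≈ 6.9 mA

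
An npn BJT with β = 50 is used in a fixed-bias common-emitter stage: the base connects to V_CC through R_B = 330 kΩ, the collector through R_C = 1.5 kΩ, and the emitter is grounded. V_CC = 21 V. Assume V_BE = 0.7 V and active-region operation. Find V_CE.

V_CE ≈ 16 V

Base loop: V_CC = I_B·R_B + V_BE, so I_B = (21 − 0.7)/330 kΩ = 0.0615 mA.
In the active region I_C = β·I_B = 50 × 0.0615 = 3.08 mA.
Collector loop: V_CE = V_CC − I_C·R_C = 21 − 3.08×1.5 = 16.4 V.
Since V_CE = 16.4 V > V_CE(sat) ≈ 0.2 V, the transistor is in the active region as assumed.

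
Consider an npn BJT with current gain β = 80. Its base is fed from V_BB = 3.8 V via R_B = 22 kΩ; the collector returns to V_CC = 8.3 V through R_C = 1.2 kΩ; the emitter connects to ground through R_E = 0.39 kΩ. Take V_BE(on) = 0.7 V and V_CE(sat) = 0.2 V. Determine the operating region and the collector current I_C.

Assume active. Base-emitter loop: I_B = (V_BB − V_BE)/(R_B + (β+1)R_E) = (3.8 − 0.7)/(22 + 81×0.39) = 0.0578 mA.
I_C = β·I_B = 80×0.0578 = 4.63 mA.
V_CE = V_CC − I_C·R_C − I_E·R_E = 8.3 − 4.63×1.2 − 4.69×0.39 = 0.919 V > V_CE(sat), so the active-region assumption holds.

active; I_C ≈ 4.6 mA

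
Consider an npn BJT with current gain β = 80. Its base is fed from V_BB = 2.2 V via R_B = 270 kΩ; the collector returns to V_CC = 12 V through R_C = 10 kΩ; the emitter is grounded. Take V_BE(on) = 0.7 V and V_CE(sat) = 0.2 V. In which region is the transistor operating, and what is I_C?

Assume active. Base-emitter loop: I_B = (V_BB − V_BE)/R_B = (2.2 − 0.7)/270 = 0.00556 mA.
I_C = β·I_B = 80×0.00556 = 0.444 mA.
V_CE = V_CC − I_C·R_C = 12 − 0.444×10 = 7.56 V > V_CE(sat), so the active-region assumption holds.

active; I_C ≈ 0.44 mA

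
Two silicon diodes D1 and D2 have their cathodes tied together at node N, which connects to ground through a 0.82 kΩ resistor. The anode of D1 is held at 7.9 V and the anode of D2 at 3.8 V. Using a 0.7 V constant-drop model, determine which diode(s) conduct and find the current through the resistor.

Assume both conduct. Then node N would need to be at both 7.9−0.7 = 7.2 V and 3.8−0.7 = 3.1 V, which is impossible.
Assume only D1 conducts: V_N = 7.9 − 0.7 = 7.2 V, so I_R = 7.2/0.82 = 8.78 mA.
Check D2: its anode-to-cathode voltage is 3.8 − 7.2 = -3.4 V < 0.7 V, so it is off. The assumption is consistent.

Only D1 conducts; I_R ≈ 8.8 mA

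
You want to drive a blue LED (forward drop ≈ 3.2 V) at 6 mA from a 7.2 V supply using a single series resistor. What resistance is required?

The resistor drops V_S − V_D = 7.2 − 3.2 = 4 V at 6 mA.
R = 4 V / 6 mA = 0.667 kΩ.

R ≈ 0.67 kΩ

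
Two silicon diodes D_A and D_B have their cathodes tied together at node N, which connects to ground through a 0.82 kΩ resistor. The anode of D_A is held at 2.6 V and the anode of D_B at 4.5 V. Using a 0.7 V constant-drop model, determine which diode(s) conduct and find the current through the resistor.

Only D_B conducts; I_R ≈ 4.6 mA

Assume both conduct. Then node N would need to be at both 2.6−0.7 = 1.9 V and 4.5−0.7 = 3.8 V, which is impossible.
Assume only D_B conducts: V_N = 4.5 − 0.7 = 3.8 V, so I_R = 3.8/0.82 = 4.63 mA.
Check D_A: its anode-to-cathode voltage is 2.6 − 3.8 = -1.2 V < 0.7 V, so it is off. The assumption is consistent.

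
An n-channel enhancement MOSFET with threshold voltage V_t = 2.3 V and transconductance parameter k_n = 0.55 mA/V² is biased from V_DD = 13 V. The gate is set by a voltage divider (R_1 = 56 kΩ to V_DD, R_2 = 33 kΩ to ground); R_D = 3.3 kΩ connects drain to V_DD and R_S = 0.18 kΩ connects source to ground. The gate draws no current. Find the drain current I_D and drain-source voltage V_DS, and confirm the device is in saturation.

V_G = V_DD·R_2/(R_1+R_2) = 13×33/89 = 4.82 V.
Assume saturation: I_D = (k_n/2)(V_GS − V_t)² with V_GS = V_G − I_D·R_S = 4.82 − 0.18·I_D.
Substituting gives 0.00891·I_D² − 1.25·I_D + 1.75 = 0, with roots I_D = 1.41 or 139 mA.
The root I_D = 139 mA gives V_GS = -20.2 V ≤ V_t, so take I_D = 1.41 mA.
Then V_GS = 4.57 V and V_DS = V_DD − I_D(R_D+R_S) = 13 − 1.41×3.48 = 8.09 V.
Saturation requires V_DS ≥ V_GS − V_t = 2.27 V; 8.09 ≥ 2.27 ✓.

I_D ≈ 1.4 mA, V_DS ≈ 8.1 V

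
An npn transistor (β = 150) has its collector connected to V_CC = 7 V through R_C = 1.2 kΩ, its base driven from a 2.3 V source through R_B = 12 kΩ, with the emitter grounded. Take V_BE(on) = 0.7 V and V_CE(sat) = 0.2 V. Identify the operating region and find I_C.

Assume active: I_B = (2.3 − 0.7)/12 = 0.133 mA, giving I_C = β·I_B = 20 mA.
But then V_CE = 7 − 20×1.2 = -17 V < V_CE(sat) = 0.2 V — impossible in the active region.
So the transistor is saturated. With V_CE = 0.2 V, I_C = (V_CC − 0.2)/R_C = 6.8/1.2 = 5.67 mA.
Check: β·I_B = 20 mA > I_C = 5.67 mA, confirming saturation.

saturation; I_C ≈ 5.7 mA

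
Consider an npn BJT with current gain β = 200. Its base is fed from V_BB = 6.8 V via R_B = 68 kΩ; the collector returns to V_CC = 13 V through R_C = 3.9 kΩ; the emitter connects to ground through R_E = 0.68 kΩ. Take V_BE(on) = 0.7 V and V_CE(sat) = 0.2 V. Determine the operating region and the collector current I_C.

Assume active: I_B = (6.8 − 0.7)/(68 + 201×0.68) = 0.0298 mA, I_C = β·I_B = 5.96 mA.
Then V_CE = 13 − 5.96×3.9 − 5.99×0.68 = -14.3 V < 0.2 V — the active assumption fails.
Re-solve with V_CE = 0.2 V. KCL at the emitter: V_E/R_E = (V_BB−0.7−V_E)/R_B + (V_CC−0.2−V_E)/R_C, giving V_E = 1.94 V.
I_C = (V_CC − 0.2 − V_E)/R_C = (12.8 − 1.94)/3.9 = 2.79 mA.
Check: I_B = (6.1 − 1.94)/68 = 0.0612 mA, and β·I_B = 12.2 mA > I_C, confirming saturation.

saturation; I_C ≈ 2.8 mA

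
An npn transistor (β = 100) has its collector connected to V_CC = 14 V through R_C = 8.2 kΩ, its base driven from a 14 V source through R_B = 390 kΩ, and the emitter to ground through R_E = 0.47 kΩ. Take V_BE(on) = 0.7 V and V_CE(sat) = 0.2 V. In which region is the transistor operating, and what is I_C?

saturation; I_C ≈ 1.6 mA

Assume active: I_B = (14 − 0.7)/(390 + 101×0.47) = 0.0304 mA, I_C = β·I_B = 3.04 mA.
Then V_CE = 14 − 3.04×8.2 − 3.07×0.47 = -12.4 V < 0.2 V — the active assumption fails.
Re-solve with V_CE = 0.2 V. KCL at the emitter: V_E/R_E = (V_BB−0.7−V_E)/R_B + (V_CC−0.2−V_E)/R_C, giving V_E = 0.762 V.
I_C = (V_CC − 0.2 − V_E)/R_C = (13.8 − 0.762)/8.2 = 1.59 mA.
Check: I_B = (13.3 − 0.762)/390 = 0.0321 mA, and β·I_B = 3.21 mA > I_C, confirming saturation.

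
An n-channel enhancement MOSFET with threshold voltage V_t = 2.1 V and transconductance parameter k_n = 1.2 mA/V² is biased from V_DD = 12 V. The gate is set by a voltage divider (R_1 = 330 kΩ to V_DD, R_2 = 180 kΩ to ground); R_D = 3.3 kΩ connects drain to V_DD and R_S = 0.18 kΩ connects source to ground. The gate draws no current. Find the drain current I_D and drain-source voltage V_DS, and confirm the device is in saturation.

I_D ≈ 1.9 mA, V_DS ≈ 5.3 V

V_G = V_DD·R_2/(R_1+R_2) = 12×180/510 = 4.24 V.
Assume saturation: I_D = (k_n/2)(V_GS − V_t)² with V_GS = V_G − I_D·R_S = 4.24 − 0.18·I_D.
Substituting gives 0.0194·I_D² − 1.46·I_D + 2.74 = 0, with roots I_D = 1.92 or 73.2 mA.
The root I_D = 73.2 mA gives V_GS = -8.95 V ≤ V_t, so take I_D = 1.92 mA.
Then V_GS = 3.89 V and V_DS = V_DD − I_D(R_D+R_S) = 12 − 1.92×3.48 = 5.31 V.
Saturation requires V_DS ≥ V_GS − V_t = 1.79 V; 5.31 ≥ 1.79 ✓.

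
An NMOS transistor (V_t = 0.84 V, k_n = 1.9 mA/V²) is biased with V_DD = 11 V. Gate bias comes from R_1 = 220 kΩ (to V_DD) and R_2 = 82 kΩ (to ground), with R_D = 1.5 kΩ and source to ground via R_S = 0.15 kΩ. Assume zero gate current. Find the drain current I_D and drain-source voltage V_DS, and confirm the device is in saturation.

V_G = V_DD·R_2/(R_1+R_2) = 11×82/302 = 2.99 V.
Assume saturation: I_D = (k_n/2)(V_GS − V_t)² with V_GS = V_G − I_D·R_S = 2.99 − 0.15·I_D.
Substituting gives 0.0214·I_D² − 1.61·I_D + 4.38 = 0, with roots I_D = 2.82 or 72.6 mA.
The root I_D = 72.6 mA gives V_GS = -7.9 V ≤ V_t, so take I_D = 2.82 mA.
Then V_GS = 2.56 V and V_DS = V_DD − I_D(R_D+R_S) = 11 − 2.82×1.65 = 6.34 V.
Saturation requires V_DS ≥ V_GS − V_t = 1.72 V; 6.34 ≥ 1.72 ✓.

I_D ≈ 2.8 mA, V_DS ≈ 6.3 V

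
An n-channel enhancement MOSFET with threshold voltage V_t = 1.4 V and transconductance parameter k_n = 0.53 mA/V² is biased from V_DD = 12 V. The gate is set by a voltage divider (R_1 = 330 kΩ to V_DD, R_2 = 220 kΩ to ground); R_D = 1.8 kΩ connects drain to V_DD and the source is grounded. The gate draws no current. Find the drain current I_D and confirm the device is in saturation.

V_G = V_DD·R_2/(R_1+R_2) = 12×220/550 = 4.8 V. With the source grounded, V_GS = V_G = 4.8 V.
Assume saturation: I_D = (k_n/2)(V_GS − V_t)² = (0.53/2)×(4.8 − 1.4)² = 0.265×3.4² = 3.06 mA.
V_DS = V_DD − I_D·R_D = 12 − 3.06×1.8 = 6.49 V.
Saturation requires V_DS ≥ V_GS − V_t = 3.4 V; 6.49 ≥ 3.4 ✓.

I_D ≈ 3.1 mA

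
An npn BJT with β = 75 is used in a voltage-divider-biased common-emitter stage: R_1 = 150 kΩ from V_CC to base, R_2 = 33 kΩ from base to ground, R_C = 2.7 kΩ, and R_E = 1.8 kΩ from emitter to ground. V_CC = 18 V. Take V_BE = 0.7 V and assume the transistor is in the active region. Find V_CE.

V_CE ≈ 13 V

Thevenize the base divider: V_Th = V_CC·R_2/(R_1+R_2) = 18×33/183 = 3.25 V, R_Th = R_1‖R_2 = 27 kΩ.
Base-emitter loop: V_Th = I_B·R_Th + V_BE + (β+1)I_B·R_E, so I_B = (3.25 − 0.7) / (27 + 76×1.8) = 0.0155 mA.
I_C = β·I_B = 75×0.0155 = 1.17 mA, and I_E = (β+1)I_B = 1.18 mA.
V_CE = V_CC − I_C·R_C − I_E·R_E = 18 − 1.17×2.7 − 1.18×1.8 = 12.7 V.
V_CE = 12.7 V > 0.2 V confirms active-region operation.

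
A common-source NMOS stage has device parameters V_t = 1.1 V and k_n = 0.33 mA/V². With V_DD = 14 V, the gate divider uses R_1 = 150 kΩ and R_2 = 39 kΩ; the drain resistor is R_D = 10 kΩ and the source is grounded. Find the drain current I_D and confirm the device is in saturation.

V_G = V_DD·R_2/(R_1+R_2) = 14×39/189 = 2.89 V. With the source grounded, V_GS = V_G = 2.89 V.
Assume saturation: I_D = (k_n/2)(V_GS − V_t)² = (0.33/2)×(2.89 − 1.1)² = 0.165×1.79² = 0.528 mA.
V_DS = V_DD − I_D·R_D = 14 − 0.528×10 = 8.72 V.
Saturation requires V_DS ≥ V_GS − V_t = 1.79 V; 8.72 ≥ 1.79 ✓.

I_D ≈ 0.53 mA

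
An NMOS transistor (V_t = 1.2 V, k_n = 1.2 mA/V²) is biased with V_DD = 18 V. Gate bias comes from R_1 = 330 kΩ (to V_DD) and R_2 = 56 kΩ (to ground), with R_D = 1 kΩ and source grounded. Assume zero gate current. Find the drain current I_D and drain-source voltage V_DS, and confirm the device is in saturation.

V_G = V_DD·R_2/(R_1+R_2) = 18×56/386 = 2.61 V. With the source grounded, V_GS = V_G = 2.61 V.
Assume saturation: I_D = (k_n/2)(V_GS − V_t)² = (1.2/2)×(2.61 − 1.2)² = 0.6×1.41² = 1.2 mA.
V_DS = V_DD − I_D·R_D = 18 − 1.2×1 = 16.8 V.
Saturation requires V_DS ≥ V_GS − V_t = 1.41 V; 16.8 ≥ 1.41 ✓.

I_D ≈ 1.2 mA, V_DS ≈ 17 V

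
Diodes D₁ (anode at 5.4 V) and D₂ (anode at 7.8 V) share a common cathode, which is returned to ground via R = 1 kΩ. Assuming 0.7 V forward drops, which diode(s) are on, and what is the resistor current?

Only D₂ conducts; I_R ≈ 7.1 mA

Assume both conduct. Then node N would need to be at both 5.4−0.7 = 4.7 V and 7.8−0.7 = 7.1 V, which is impossible.
Assume only D₂ conducts: V_N = 7.8 − 0.7 = 7.1 V, so I_R = 7.1/1 = 7.1 mA.
Check D₁: its anode-to-cathode voltage is 5.4 − 7.1 = -1.7 V < 0.7 V, so it is off. The assumption is consistent.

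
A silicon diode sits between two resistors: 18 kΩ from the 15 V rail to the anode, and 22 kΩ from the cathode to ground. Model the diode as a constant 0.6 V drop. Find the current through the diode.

The two resistors are in series with the diode, so KVL gives 15 = I·18 + 0.6 + I·22.
I = (15 − 0.6) / (18 + 22) kΩ = 14.4 / 40 = 0.36 mA.

I ≈ 0.36 mA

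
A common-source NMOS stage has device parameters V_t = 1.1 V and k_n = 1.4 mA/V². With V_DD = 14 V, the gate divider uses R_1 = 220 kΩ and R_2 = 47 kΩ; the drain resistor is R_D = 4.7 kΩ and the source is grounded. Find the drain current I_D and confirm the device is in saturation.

I_D ≈ 1.3 mA

V_G = V_DD·R_2/(R_1+R_2) = 14×47/267 = 2.46 V. With the source grounded, V_GS = V_G = 2.46 V.
Assume saturation: I_D = (k_n/2)(V_GS − V_t)² = (1.4/2)×(2.46 − 1.1)² = 0.7×1.36² = 1.3 mA.
V_DS = V_DD − I_D·R_D = 14 − 1.3×4.7 = 7.88 V.
Saturation requires V_DS ≥ V_GS − V_t = 1.36 V; 7.88 ≥ 1.36 ✓.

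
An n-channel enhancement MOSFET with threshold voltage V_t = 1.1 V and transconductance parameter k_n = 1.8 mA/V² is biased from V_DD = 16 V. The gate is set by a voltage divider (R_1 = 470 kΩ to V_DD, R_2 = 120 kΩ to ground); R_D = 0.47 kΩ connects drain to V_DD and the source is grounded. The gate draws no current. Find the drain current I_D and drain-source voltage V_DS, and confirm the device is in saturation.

V_G = V_DD·R_2/(R_1+R_2) = 16×120/590 = 3.25 V. With the source grounded, V_GS = V_G = 3.25 V.
Assume saturation: I_D = (k_n/2)(V_GS − V_t)² = (1.8/2)×(3.25 − 1.1)² = 0.9×2.15² = 4.18 mA.
V_DS = V_DD − I_D·R_D = 16 − 4.18×0.47 = 14 V.
Saturation requires V_DS ≥ V_GS − V_t = 2.15 V; 14 ≥ 2.15 ✓.

I_D ≈ 4.2 mA, V_DS ≈ 14 V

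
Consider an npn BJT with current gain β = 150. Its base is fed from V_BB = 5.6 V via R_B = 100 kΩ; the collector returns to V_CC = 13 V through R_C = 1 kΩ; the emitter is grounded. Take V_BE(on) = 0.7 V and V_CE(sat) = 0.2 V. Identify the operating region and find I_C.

active; I_C ≈ 7.3 mA

Assume active. Base-emitter loop: I_B = (V_BB − V_BE)/R_B = (5.6 − 0.7)/100 = 0.049 mA.
I_C = β·I_B = 150×0.049 = 7.35 mA.
V_CE = V_CC − I_C·R_C = 13 − 7.35×1 = 5.65 V > V_CE(sat), so the active-region assumption holds.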